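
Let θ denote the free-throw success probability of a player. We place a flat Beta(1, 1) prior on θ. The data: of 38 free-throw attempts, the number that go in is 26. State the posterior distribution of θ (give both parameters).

Posterior: Beta(27, 13)

Observing 26 successes and 12 failures updates Beta(1, 1) by adding the success and failure counts to the two shape parameters: α = 1+26 = 27, β = 1+12 = 13.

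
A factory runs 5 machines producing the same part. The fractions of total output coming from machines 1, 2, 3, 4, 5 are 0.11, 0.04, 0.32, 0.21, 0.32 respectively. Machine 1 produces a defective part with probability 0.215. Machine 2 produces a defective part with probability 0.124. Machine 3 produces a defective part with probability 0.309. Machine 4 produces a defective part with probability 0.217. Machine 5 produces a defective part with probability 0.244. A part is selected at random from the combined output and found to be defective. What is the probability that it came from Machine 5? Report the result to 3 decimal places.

Posterior probability ≈ 0.311

P(defective|M1) = 0.215; P(defective|M2) = 0.124; P(defective|M3) = 0.309; P(defective|M4) = 0.217; P(defective|M5) = 0.244.
Prior × likelihood for each source: 0.11·0.215=0.02365, 0.04·0.124=0.004960, 0.32·0.309=0.09888, 0.21·0.217=0.04557, 0.32·0.244=0.07808. Summing gives P(defective) = 0.25114.
P(Machine 5 | defective) = 0.07808 / 0.25114 = 0.311.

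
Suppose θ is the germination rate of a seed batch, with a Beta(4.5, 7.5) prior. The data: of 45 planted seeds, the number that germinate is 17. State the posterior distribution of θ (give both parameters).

Observing 17 successes and 28 failures updates Beta(4.5, 7.5) by adding the success and failure counts to the two shape parameters: α = 4.5+17 = 21.5, β = 7.5+28 = 35.5.

Posterior: Beta(21.5, 35.5)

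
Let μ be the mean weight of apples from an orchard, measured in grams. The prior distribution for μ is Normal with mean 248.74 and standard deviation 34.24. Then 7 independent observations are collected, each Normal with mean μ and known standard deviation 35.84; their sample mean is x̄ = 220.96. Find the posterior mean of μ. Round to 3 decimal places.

Posterior mean ≈ 224.720

Prior precision 1/τ₀² = 1/34.24² = 0.00085297; data precision n/σ² = 7/35.84² = 0.00544957.
Posterior precision = 0.00085297 + 0.00544957 = 0.00630254.
Posterior mean = (0.00085297·248.74 + 0.00544957·220.96) / 0.00630254 = 224.720.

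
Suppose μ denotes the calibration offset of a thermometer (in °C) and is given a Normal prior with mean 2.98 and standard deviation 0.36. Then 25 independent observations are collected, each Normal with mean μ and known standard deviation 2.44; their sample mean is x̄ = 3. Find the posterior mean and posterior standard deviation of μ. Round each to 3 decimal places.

Posterior mean ≈ 2.987; posterior SD ≈ 0.290

With known σ, the Normal prior is conjugate. Weight on the data is w = (n/σ²)/(n/σ² + 1/τ₀²) = 4.19914/(4.19914+7.71605) = 0.35242.
Posterior mean = w·x̄ + (1−w)·μ₀ = 0.35242·3 + 0.64758·2.98 = 2.987. Posterior variance = 1/(4.19914+7.71605) = 0.0839265, so SD = 0.290.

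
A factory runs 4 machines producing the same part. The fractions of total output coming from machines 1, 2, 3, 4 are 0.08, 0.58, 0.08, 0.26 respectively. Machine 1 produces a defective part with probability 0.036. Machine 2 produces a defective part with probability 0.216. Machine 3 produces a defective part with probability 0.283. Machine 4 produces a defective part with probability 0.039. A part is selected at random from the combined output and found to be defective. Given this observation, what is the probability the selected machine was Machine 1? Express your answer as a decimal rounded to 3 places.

P(defective|M1) = 0.036; P(defective|M2) = 0.216; P(defective|M3) = 0.283; P(defective|M4) = 0.039.
Prior × likelihood for each source: 0.08·0.036=0.002880, 0.58·0.216=0.1253, 0.08·0.283=0.02264, 0.26·0.039=0.01014. Summing gives P(defective) = 0.16094.
P(Machine 1 | defective) = 0.002880 / 0.16094 = 0.018.

Posterior probability ≈ 0.018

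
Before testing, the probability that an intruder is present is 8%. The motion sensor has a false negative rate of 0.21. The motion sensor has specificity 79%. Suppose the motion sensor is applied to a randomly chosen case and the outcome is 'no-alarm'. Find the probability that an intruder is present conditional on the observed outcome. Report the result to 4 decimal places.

Let H be the event that an intruder is present. P(H) = 0.08, so P(¬H) = 0.92. With E the 'no-alarm' result, P(E|H) = 0.21 and P(E|¬H) = 0.79.
P(E) = 0.21·0.08 + 0.79·0.92 = 0.016800 + 0.72680 = 0.74360.
By Bayes' theorem, P(H|E) = 0.016800 / 0.74360 = 0.0226.

P(H | E) ≈ 0.0226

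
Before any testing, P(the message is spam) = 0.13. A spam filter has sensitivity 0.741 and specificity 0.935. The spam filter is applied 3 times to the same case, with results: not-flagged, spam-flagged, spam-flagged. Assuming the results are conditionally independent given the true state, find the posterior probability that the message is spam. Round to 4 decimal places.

With H the event that the message is spam, the joint likelihood of the observed sequence is P(data|H) = 0.259·0.741·0.741 = 0.14221 and P(data|¬H) = 0.935·0.065·0.065 = 0.0039504.
Bayes: P(H|data) = 0.13·0.14221 / (0.13·0.14221 + 0.87·0.0039504) = 0.018488/0.021924 = 0.8432.

Posterior P(H) ≈ 0.8432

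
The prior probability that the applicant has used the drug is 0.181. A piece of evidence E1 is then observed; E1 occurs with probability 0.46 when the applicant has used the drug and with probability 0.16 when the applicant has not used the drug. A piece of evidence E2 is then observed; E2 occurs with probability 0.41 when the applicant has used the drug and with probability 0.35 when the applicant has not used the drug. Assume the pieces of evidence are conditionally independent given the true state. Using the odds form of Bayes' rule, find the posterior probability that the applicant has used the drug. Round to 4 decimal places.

Prior odds = 0.181/(1−0.181) = 0.22100. In log-odds, ln(0.22100) = -1.5096.
Add log likelihood ratios: ln(2.8750) + ln(1.1714) = 1.2143.
Posterior log-odds = -0.29531, so posterior odds = exp(-0.29531) = 0.74430. Converting, P(H|E) = 0.74430/1.7443 = 0.4267.

Posterior probability ≈ 0.4267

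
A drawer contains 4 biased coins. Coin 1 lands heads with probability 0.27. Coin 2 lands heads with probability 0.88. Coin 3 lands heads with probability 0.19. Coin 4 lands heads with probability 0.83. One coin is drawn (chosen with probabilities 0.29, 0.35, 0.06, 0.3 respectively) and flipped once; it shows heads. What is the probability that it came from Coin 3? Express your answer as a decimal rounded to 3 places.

P(heads|C1) = 0.27; P(heads|C2) = 0.88; P(heads|C3) = 0.19; P(heads|C4) = 0.83.
Prior × likelihood for each source: 0.29·0.27=0.07830, 0.35·0.88=0.3080, 0.06·0.19=0.01140, 0.3·0.83=0.2490. Summing gives P(heads) = 0.64670.
P(Coin 3 | heads) = 0.01140 / 0.64670 = 0.018.

Posterior probability ≈ 0.018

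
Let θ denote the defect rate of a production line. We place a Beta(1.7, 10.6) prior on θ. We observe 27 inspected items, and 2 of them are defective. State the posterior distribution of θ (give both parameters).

Observing 2 successes and 25 failures updates Beta(1.7, 10.6) by adding the success and failure counts to the two shape parameters: α = 1.7+2 = 3.7, β = 10.6+25 = 35.6.

Posterior: Beta(3.7, 35.6)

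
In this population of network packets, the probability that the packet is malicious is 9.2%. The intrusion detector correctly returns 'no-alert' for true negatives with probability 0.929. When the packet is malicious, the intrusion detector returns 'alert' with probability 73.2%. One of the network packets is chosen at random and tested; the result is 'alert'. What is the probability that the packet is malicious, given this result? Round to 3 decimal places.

P(H | E) ≈ 0.511

Let H be the event that the packet is malicious. P(H) = 0.092, so P(¬H) = 0.908. With E the 'alert' result, P(E|H) = 0.732 and P(E|¬H) = 0.071.
P(E) = 0.732·0.092 + 0.071·0.908 = 0.067344 + 0.064468 = 0.13181.
By Bayes' theorem, P(H|E) = 0.067344 / 0.13181 = 0.511.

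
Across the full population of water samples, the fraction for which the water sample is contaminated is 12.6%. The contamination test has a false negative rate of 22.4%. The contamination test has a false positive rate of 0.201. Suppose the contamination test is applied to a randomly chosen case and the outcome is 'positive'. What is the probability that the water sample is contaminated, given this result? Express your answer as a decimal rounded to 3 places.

P(H | E) ≈ 0.358

Let H be the event that the water sample is contaminated. P(H) = 0.126, so P(¬H) = 0.874. With E the 'positive' result, P(E|H) = 0.776 and P(E|¬H) = 0.201.
P(E) = 0.776·0.126 + 0.201·0.874 = 0.097776 + 0.17567 = 0.27345.
By Bayes' theorem, P(H|E) = 0.097776 / 0.27345 = 0.358.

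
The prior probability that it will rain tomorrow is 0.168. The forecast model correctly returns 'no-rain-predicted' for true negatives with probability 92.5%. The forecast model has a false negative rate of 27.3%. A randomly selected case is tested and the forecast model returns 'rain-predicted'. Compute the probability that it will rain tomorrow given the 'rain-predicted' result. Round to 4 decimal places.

P(H | E) ≈ 0.6619

Let H be the event that it will rain tomorrow. P(H) = 0.168, so P(¬H) = 0.832. With E the 'rain-predicted' result, P(E|H) = 0.727 and P(E|¬H) = 0.075.
P(E) = 0.727·0.168 + 0.075·0.832 = 0.12214 + 0.062400 = 0.18454.
By Bayes' theorem, P(H|E) = 0.12214 / 0.18454 = 0.6619.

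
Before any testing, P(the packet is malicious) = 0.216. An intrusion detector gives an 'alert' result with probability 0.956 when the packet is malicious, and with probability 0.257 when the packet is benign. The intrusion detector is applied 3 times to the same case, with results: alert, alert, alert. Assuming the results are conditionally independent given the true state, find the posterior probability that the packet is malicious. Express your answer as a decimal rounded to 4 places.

Posterior P(H) ≈ 0.9341

Let H be the event that the packet is malicious; start with P(H) = 0.216. P('alert'|H) = 0.956, P('alert'|¬H) = 0.257.
Update on result 1 ('alert'): P(H) ← 0.956·0.2160 / (0.956·0.2160 + 0.257·0.7840) = 0.20650/0.40798 = 0.5061.
Update on result 2 ('alert'): P(H) ← 0.956·0.5061 / (0.956·0.5061 + 0.257·0.4939) = 0.48387/0.61079 = 0.7922.
Update on result 3 ('alert'): P(H) ← 0.956·0.7922 / (0.956·0.7922 + 0.257·0.2078) = 0.75734/0.81075 = 0.9341.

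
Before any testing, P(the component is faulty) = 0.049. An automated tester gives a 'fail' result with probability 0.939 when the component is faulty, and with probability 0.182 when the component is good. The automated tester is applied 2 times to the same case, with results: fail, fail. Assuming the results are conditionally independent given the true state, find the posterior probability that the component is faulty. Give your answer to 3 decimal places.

Let H be the event that the component is faulty; start with P(H) = 0.049. P('fail'|H) = 0.939, P('fail'|¬H) = 0.182.
Update on result 1 ('fail'): P(H) ← 0.939·0.0490 / (0.939·0.0490 + 0.182·0.9510) = 0.046011/0.21909 = 0.2100.
Update on result 2 ('fail'): P(H) ← 0.939·0.2100 / (0.939·0.2100 + 0.182·0.7900) = 0.19720/0.34098 = 0.5783.

Posterior P(H) ≈ 0.578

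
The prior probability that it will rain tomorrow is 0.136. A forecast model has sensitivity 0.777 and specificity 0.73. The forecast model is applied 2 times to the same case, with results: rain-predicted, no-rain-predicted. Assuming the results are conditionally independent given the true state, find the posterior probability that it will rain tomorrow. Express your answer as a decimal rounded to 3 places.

With H the event that it will rain tomorrow, the joint likelihood of the observed sequence is P(data|H) = 0.777·0.223 = 0.17327 and P(data|¬H) = 0.27·0.73 = 0.19710.
Bayes: P(H|data) = 0.136·0.17327 / (0.136·0.17327 + 0.864·0.19710) = 0.023565/0.19386 = 0.1216.

Posterior P(H) ≈ 0.122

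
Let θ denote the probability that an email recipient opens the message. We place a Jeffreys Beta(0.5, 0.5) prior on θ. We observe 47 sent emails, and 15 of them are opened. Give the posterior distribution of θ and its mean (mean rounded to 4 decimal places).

The binomial likelihood is conjugate to the Beta prior: with 15 successes and 32 failures, the posterior is Beta(0.5+15, 0.5+32) = Beta(15.5, 32.5).
Posterior mean = α/(α+β) = 15.5/48 = 0.3229.

Posterior: Beta(15.5, 32.5); mean ≈ 0.3229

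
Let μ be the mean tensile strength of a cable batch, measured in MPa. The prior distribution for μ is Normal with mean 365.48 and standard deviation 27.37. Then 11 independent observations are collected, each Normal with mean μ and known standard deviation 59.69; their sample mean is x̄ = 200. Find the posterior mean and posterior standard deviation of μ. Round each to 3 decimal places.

With known σ, the Normal prior is conjugate. Weight on the data is w = (n/σ²)/(n/σ² + 1/τ₀²) = 0.00308738/(0.00308738+0.00133491) = 0.69814.
Posterior mean = w·x̄ + (1−w)·μ₀ = 0.69814·200 + 0.30186·365.48 = 249.952. Posterior variance = 1/(0.00308738+0.00133491) = 226.128, so SD = 15.038.

Posterior mean ≈ 249.952; posterior SD ≈ 15.038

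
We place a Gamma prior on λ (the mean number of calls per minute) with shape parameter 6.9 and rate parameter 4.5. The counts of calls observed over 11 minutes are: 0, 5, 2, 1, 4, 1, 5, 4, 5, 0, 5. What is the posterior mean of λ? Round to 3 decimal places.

Posterior mean ≈ 2.510

Total count ∑xᵢ = 32 over n = 11 minutes.
Gamma is conjugate to the Poisson likelihood: posterior is Gamma(shape = 6.9+32 = 38.9, rate = 4.5+11 = 15.5).
Posterior mean = shape/rate = 38.9/15.5 = 2.510.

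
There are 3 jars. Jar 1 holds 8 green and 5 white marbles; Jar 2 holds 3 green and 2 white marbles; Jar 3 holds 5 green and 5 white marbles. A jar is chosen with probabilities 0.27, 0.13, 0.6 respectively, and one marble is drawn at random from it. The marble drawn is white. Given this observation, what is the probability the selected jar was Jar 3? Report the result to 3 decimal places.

Posterior probability ≈ 0.658

P(white|Jar 1) = 0.3846; P(white|Jar 2) = 0.4; P(white|Jar 3) = 0.5.
Prior × likelihood for each source: 0.27·0.3846=0.1038, 0.13·0.4=0.05200, 0.6·0.5=0.3000. Summing gives P(white) = 0.45585.
P(Jar 3 | white) = 0.3000 / 0.45585 = 0.658.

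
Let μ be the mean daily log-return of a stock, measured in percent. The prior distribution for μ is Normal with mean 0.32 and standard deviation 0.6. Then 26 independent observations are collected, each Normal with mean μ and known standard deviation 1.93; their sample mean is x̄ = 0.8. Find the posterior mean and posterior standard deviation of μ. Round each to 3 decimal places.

With known σ, the Normal prior is conjugate. Weight on the data is w = (n/σ²)/(n/σ² + 1/τ₀²) = 6.98005/(6.98005+2.77778) = 0.71533.
Posterior mean = w·x̄ + (1−w)·μ₀ = 0.71533·0.8 + 0.28467·0.32 = 0.663. Posterior variance = 1/(6.98005+2.77778) = 0.102482, so SD = 0.320.

Posterior mean ≈ 0.663; posterior SD ≈ 0.320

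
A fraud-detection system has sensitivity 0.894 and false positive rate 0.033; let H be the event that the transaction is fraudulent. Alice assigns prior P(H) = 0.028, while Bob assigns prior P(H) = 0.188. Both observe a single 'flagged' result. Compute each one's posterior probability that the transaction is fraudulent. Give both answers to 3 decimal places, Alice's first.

Alice: 0.438; Bob: 0.862

P('+'|H) = 0.894, P('+'|¬H) = 0.033.
Alice: numerator 0.894·0.028 = 0.025032; evidence = 0.025032+0.033·0.972 = 0.057108; posterior = 0.438.
Bob: numerator 0.894·0.188 = 0.16807; evidence = 0.16807+0.033·0.812 = 0.19487; posterior = 0.862.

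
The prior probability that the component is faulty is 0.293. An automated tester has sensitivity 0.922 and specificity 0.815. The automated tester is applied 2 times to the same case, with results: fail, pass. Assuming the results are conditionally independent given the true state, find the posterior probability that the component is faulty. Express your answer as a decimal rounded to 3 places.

Posterior P(H) ≈ 0.165

Let H be the event that the component is faulty; start with P(H) = 0.293. P('fail'|H) = 0.922, P('fail'|¬H) = 0.185.
Update on result 1 ('fail'): P(H) ← 0.922·0.2930 / (0.922·0.2930 + 0.185·0.7070) = 0.27015/0.40094 = 0.6738.
Update on result 2 ('pass'): P(H) ← 0.078·0.6738 / (0.078·0.6738 + 0.815·0.3262) = 0.052555/0.31842 = 0.1650.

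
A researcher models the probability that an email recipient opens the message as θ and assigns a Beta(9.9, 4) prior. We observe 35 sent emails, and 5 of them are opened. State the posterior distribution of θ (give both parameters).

Observing 5 successes and 30 failures updates Beta(9.9, 4) by adding the success and failure counts to the two shape parameters: α = 9.9+5 = 14.9, β = 4+30 = 34.

Posterior: Beta(14.9, 34)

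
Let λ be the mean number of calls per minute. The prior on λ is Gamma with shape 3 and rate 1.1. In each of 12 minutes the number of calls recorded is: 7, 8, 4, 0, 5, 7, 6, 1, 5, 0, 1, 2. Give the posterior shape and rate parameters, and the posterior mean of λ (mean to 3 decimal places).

The Poisson likelihood adds the total count to the shape and the number of exposure periods to the rate. Here ∑xᵢ = 46 and n = 12, so shape 3→49 and rate 1.1→13.1.
E[λ | data] = 49/13.1 = 3.740.

Posterior: Gamma(shape=49, rate=13.1); mean ≈ 3.740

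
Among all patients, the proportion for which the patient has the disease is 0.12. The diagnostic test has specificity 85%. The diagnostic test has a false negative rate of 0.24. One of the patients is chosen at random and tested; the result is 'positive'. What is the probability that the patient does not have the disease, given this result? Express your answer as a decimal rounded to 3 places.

P(¬H | E) ≈ 0.591

Let H be the event that the patient has the disease. P(H) = 0.12, so P(¬H) = 0.88. With E the 'positive' result, P(E|H) = 0.76 and P(E|¬H) = 0.15.
P(E) = 0.76·0.12 + 0.15·0.88 = 0.091200 + 0.13200 = 0.22320.
By Bayes' theorem, P(H|E) = 0.091200 / 0.22320 = 0.409. Hence P(¬H|E) = 1 − 0.409 = 0.591.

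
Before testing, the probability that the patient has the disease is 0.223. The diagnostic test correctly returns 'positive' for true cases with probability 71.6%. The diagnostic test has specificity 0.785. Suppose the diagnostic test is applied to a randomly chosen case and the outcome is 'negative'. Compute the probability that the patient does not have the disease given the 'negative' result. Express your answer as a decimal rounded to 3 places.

Let H be the event that the patient has the disease. P(H) = 0.223, so P(¬H) = 0.777. With E the 'negative' result, P(E|H) = 0.284 and P(E|¬H) = 0.785.
P(E) = 0.284·0.223 + 0.785·0.777 = 0.063332 + 0.60995 = 0.67328.
By Bayes' theorem, P(H|E) = 0.063332 / 0.67328 = 0.094. Hence P(¬H|E) = 1 − 0.094 = 0.906.

P(¬H | E) ≈ 0.906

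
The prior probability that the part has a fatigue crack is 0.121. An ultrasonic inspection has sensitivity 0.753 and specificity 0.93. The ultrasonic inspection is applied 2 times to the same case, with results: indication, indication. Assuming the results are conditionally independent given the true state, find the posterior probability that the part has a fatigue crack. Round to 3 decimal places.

Let H be the event that the part has a fatigue crack; start with P(H) = 0.121. P('indication'|H) = 0.753, P('indication'|¬H) = 0.07.
Update on result 1 ('indication'): P(H) ← 0.753·0.1210 / (0.753·0.1210 + 0.07·0.8790) = 0.091113/0.15264 = 0.5969.
Update on result 2 ('indication'): P(H) ← 0.753·0.5969 / (0.753·0.5969 + 0.07·0.4031) = 0.44947/0.47768 = 0.9409.

Posterior P(H) ≈ 0.941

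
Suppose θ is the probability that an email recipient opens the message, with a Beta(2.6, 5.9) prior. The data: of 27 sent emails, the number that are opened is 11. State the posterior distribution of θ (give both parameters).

Observing 11 successes and 16 failures updates Beta(2.6, 5.9) by adding the success and failure counts to the two shape parameters: α = 2.6+11 = 13.6, β = 5.9+16 = 21.9.

Posterior: Beta(13.6, 21.9)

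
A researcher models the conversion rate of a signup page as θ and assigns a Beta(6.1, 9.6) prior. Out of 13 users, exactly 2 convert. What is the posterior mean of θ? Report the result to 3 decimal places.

Posterior mean ≈ 0.282

Observing 2 successes and 11 failures updates Beta(6.1, 9.6) by adding the success and failure counts to the two shape parameters: α = 6.1+2 = 8.1, β = 9.6+11 = 20.6.
Posterior mean = α/(α+β) = 8.1/28.7 = 0.282.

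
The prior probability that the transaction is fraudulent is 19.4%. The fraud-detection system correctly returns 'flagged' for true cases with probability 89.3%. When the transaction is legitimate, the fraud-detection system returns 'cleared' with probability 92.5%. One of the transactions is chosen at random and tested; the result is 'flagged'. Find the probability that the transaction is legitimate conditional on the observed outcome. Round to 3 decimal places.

Let H be the event that the transaction is fraudulent. P(H) = 0.194, so P(¬H) = 0.806. With E the 'flagged' result, P(E|H) = 0.893 and P(E|¬H) = 0.075.
P(E) = 0.893·0.194 + 0.075·0.806 = 0.17324 + 0.060450 = 0.23369.
By Bayes' theorem, P(H|E) = 0.17324 / 0.23369 = 0.741. Hence P(¬H|E) = 1 − 0.741 = 0.259.

P(¬H | E) ≈ 0.259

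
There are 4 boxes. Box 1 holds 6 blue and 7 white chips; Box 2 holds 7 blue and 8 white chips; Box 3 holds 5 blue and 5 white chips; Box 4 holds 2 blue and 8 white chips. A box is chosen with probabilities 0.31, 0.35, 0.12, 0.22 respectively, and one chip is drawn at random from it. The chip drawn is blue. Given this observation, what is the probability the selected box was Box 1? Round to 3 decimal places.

P(blue|Box 1) = 0.4615; P(blue|Box 2) = 0.4667; P(blue|Box 3) = 0.5; P(blue|Box 4) = 0.2.
Prior × likelihood for each source: 0.31·0.4615=0.1431, 0.35·0.4667=0.1633, 0.12·0.5=0.06000, 0.22·0.2=0.04400. Summing gives P(blue) = 0.41041.
P(Box 1 | blue) = 0.1431 / 0.41041 = 0.349.

Posterior probability ≈ 0.349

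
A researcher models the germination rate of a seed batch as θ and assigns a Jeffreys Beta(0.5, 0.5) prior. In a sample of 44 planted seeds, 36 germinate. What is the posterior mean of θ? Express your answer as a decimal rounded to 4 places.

The binomial likelihood is conjugate to the Beta prior: with 36 successes and 8 failures, the posterior is Beta(0.5+36, 0.5+8) = Beta(36.5, 8.5).
E[θ | data] = 36.5/(36.5+8.5) = 0.8111.

Posterior mean ≈ 0.8111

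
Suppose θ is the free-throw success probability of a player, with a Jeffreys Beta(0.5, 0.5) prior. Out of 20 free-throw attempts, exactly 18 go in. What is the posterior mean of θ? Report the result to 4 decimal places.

The binomial likelihood is conjugate to the Beta prior: with 18 successes and 2 failures, the posterior is Beta(0.5+18, 0.5+2) = Beta(18.5, 2.5).
E[θ | data] = 18.5/(18.5+2.5) = 0.8810.

Posterior mean ≈ 0.8810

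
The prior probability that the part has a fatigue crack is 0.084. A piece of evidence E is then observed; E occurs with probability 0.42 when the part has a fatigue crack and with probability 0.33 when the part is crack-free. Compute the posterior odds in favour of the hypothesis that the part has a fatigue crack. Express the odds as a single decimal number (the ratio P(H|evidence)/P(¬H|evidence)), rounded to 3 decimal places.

Posterior odds ≈ 0.117

Prior odds = 0.084/(1−0.084) = 0.091703. In log-odds, ln(0.091703) = -2.3892.
Add log likelihood ratio: ln(1.2727) = 0.24116.
Posterior log-odds = -2.1480, so posterior odds = exp(-2.1480) = 0.11671.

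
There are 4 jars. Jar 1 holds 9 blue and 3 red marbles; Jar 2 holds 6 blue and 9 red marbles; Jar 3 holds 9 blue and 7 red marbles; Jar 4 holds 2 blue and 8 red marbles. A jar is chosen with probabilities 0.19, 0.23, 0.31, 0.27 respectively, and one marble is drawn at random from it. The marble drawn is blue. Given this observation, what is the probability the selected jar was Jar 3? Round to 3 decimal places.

Posterior probability ≈ 0.377

Tabulate prior·likelihood by source: [1] prior 0.19, lik 0.75, product 0.1425; [2] prior 0.23, lik 0.4, product 0.09200; [3] prior 0.31, lik 0.5625, product 0.1744; [4] prior 0.27, lik 0.2, product 0.05400.
Normalizing constant = 0.46288; the posterior for Jar 3 is its product over the sum, 0.1744/0.46288 = 0.377.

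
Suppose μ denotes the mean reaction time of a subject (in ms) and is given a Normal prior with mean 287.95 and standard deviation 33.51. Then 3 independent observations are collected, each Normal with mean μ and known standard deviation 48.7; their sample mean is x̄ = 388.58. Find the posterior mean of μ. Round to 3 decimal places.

Posterior mean ≈ 347.004

Prior precision 1/τ₀² = 1/33.51² = 0.00089054; data precision n/σ² = 3/48.7² = 0.00126492.
Posterior precision = 0.00089054 + 0.00126492 = 0.00215546.
Posterior mean = (0.00089054·287.95 + 0.00126492·388.58) / 0.00215546 = 347.004.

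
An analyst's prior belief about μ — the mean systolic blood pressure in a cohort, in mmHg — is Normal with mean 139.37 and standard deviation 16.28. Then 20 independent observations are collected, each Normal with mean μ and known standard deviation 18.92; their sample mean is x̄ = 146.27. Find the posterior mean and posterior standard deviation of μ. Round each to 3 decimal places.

Prior precision 1/τ₀² = 1/16.28² = 0.00377304; data precision n/σ² = 20/18.92² = 0.0558712.
Posterior precision = 0.00377304 + 0.0558712 = 0.0596442, giving posterior SD = 1/√0.0596442 = 4.095.
Posterior mean = (0.00377304·139.37 + 0.0558712·146.27) / 0.0596442 = 145.834.

Posterior mean ≈ 145.834; posterior SD ≈ 4.095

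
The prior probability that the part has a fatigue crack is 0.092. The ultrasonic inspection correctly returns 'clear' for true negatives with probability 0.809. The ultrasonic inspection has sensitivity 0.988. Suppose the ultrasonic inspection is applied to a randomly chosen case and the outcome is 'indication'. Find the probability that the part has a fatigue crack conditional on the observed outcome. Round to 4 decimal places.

P(H | E) ≈ 0.3439

Write H for 'the part has a fatigue crack'. Prior odds H:¬H = 0.092/0.908 = 0.10132. For the 'indication' outcome, the likelihood ratio is 0.988/0.191 = 5.1728.
Posterior odds = 0.10132 × 5.1728 = 0.52411, so P(H|E) = 0.52411/(1+0.52411) = 0.3439.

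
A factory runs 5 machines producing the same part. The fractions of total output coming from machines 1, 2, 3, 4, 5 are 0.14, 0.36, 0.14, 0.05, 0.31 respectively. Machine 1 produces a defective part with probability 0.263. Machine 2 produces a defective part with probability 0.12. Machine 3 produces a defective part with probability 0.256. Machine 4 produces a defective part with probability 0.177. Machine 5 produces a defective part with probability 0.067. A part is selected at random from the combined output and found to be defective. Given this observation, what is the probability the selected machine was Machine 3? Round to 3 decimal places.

Posterior probability ≈ 0.246

Tabulate prior·likelihood by source: [1] prior 0.14, lik 0.263, product 0.03682; [2] prior 0.36, lik 0.12, product 0.04320; [3] prior 0.14, lik 0.256, product 0.03584; [4] prior 0.05, lik 0.177, product 0.008850; [5] prior 0.31, lik 0.067, product 0.02077.
Normalizing constant = 0.14548; the posterior for Machine 3 is its product over the sum, 0.03584/0.14548 = 0.246.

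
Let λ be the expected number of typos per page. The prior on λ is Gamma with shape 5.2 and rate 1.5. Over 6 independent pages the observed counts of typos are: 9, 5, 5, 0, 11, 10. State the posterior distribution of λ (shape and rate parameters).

Posterior: Gamma(shape=45.2, rate=7.5)

The Poisson likelihood adds the total count to the shape and the number of exposure periods to the rate. Here ∑xᵢ = 40 and n = 6, so shape 5.2→45.2 and rate 1.5→7.5.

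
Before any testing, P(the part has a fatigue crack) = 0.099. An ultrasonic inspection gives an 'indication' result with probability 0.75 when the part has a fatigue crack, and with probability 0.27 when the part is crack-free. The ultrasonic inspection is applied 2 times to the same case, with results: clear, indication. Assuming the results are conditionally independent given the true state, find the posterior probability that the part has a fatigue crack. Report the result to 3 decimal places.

Let H be the event that the part has a fatigue crack; start with P(H) = 0.099. P('indication'|H) = 0.75, P('indication'|¬H) = 0.27.
Update on result 1 ('clear'): P(H) ← 0.25·0.0990 / (0.25·0.0990 + 0.73·0.9010) = 0.024750/0.68248 = 0.0363.
Update on result 2 ('indication'): P(H) ← 0.75·0.0363 / (0.75·0.0363 + 0.27·0.9637) = 0.027199/0.28741 = 0.0946.

Posterior P(H) ≈ 0.095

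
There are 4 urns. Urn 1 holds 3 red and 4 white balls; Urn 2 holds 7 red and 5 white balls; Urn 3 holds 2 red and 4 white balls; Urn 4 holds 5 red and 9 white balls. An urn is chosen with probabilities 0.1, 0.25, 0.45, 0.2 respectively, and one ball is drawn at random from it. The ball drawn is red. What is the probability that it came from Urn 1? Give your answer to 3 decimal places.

Posterior probability ≈ 0.104

P(red|Urn 1) = 0.4286; P(red|Urn 2) = 0.5833; P(red|Urn 3) = 0.3333; P(red|Urn 4) = 0.3571.
Prior × likelihood for each source: 0.1·0.4286=0.04286, 0.25·0.5833=0.1458, 0.45·0.3333=0.1500, 0.2·0.3571=0.07143. Summing gives P(red) = 0.41012.
P(Urn 1 | red) = 0.04286 / 0.41012 = 0.104.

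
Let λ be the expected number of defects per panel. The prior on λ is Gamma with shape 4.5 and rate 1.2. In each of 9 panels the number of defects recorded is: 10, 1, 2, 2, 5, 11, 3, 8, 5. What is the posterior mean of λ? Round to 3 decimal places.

Posterior mean ≈ 5.049

Total count ∑xᵢ = 47 over n = 9 panels.
Gamma is conjugate to the Poisson likelihood: posterior is Gamma(shape = 4.5+47 = 51.5, rate = 1.2+9 = 10.2).
E[λ | data] = 51.5/10.2 = 5.049.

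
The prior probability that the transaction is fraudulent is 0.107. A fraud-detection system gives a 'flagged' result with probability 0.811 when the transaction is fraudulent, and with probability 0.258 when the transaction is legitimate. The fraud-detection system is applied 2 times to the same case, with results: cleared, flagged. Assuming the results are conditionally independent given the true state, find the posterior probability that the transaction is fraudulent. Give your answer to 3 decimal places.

Let H be the event that the transaction is fraudulent; start with P(H) = 0.107. P('flagged'|H) = 0.811, P('flagged'|¬H) = 0.258.
Update on result 1 ('cleared'): P(H) ← 0.189·0.1070 / (0.189·0.1070 + 0.742·0.8930) = 0.020223/0.68283 = 0.0296.
Update on result 2 ('flagged'): P(H) ← 0.811·0.0296 / (0.811·0.0296 + 0.258·0.9704) = 0.024019/0.27438 = 0.0875.

Posterior P(H) ≈ 0.088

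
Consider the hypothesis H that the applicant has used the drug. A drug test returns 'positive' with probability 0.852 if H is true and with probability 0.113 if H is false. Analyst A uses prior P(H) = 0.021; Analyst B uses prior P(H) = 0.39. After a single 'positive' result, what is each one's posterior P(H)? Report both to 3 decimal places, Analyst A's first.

Analyst A: 0.139; Analyst B: 0.828

P('+'|H) = 0.852, P('+'|¬H) = 0.113.
Analyst A: numerator 0.852·0.021 = 0.017892; evidence = 0.017892+0.113·0.979 = 0.12852; posterior = 0.139.
Analyst B: numerator 0.852·0.39 = 0.33228; evidence = 0.33228+0.113·0.61 = 0.40121; posterior = 0.828.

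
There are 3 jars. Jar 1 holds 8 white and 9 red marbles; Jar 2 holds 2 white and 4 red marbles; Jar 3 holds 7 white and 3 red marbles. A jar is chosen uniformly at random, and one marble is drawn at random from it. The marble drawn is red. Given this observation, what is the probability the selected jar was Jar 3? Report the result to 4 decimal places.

Tabulate prior·likelihood by source: [1] prior 0.333333, lik 0.5294, product 0.1765; [2] prior 0.333333, lik 0.6667, product 0.2222; [3] prior 0.333333, lik 0.3, product 0.1000.
Normalizing constant = 0.49869; the posterior for Jar 3 is its product over the sum, 0.1000/0.49869 = 0.2005.

Posterior probability ≈ 0.2005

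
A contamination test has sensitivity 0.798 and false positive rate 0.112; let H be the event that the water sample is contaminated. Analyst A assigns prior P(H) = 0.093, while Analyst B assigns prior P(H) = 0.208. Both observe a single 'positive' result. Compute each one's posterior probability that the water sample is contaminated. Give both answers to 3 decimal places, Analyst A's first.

Analyst A: 0.422; Analyst B: 0.652

P('+'|H) = 0.798, P('+'|¬H) = 0.112.
Analyst A: numerator 0.798·0.093 = 0.074214; evidence = 0.074214+0.112·0.907 = 0.17580; posterior = 0.422.
Analyst B: numerator 0.798·0.208 = 0.16598; evidence = 0.16598+0.112·0.792 = 0.25469; posterior = 0.652.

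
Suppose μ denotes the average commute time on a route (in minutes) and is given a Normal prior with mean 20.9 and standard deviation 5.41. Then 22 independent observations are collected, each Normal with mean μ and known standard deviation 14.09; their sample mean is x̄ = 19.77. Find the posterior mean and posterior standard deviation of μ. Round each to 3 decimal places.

Posterior mean ≈ 20.036; posterior SD ≈ 2.626

Prior precision 1/τ₀² = 1/5.41² = 0.0341669; data precision n/σ² = 22/14.09² = 0.110816.
Posterior precision = 0.0341669 + 0.110816 = 0.144982, giving posterior SD = 1/√0.144982 = 2.626.
Posterior mean = (0.0341669·20.9 + 0.110816·19.77) / 0.144982 = 20.036.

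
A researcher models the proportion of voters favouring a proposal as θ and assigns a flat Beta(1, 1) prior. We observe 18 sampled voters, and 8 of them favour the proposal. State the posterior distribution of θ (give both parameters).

Posterior: Beta(9, 11)

Observing 8 successes and 10 failures updates Beta(1, 1) by adding the success and failure counts to the two shape parameters: α = 1+8 = 9, β = 1+10 = 11.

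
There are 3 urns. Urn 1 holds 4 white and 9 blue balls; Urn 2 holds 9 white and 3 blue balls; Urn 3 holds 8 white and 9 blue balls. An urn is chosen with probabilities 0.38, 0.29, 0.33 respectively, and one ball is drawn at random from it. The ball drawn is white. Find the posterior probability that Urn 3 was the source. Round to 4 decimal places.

P(white|Urn 1) = 0.3077; P(white|Urn 2) = 0.75; P(white|Urn 3) = 0.4706.
Prior × likelihood for each source: 0.38·0.3077=0.1169, 0.29·0.75=0.2175, 0.33·0.4706=0.1553. Summing gives P(white) = 0.48972.
P(Urn 3 | white) = 0.1553 / 0.48972 = 0.3171.

Posterior probability ≈ 0.3171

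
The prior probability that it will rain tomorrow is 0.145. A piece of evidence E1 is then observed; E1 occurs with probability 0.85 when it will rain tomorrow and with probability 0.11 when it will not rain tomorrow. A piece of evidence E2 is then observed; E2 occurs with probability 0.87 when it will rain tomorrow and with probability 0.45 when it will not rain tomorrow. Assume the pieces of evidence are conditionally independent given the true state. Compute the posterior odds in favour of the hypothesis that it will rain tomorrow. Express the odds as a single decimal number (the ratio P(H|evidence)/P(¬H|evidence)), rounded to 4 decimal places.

Posterior odds ≈ 2.5336

Prior odds = 0.145/(1−0.145) = 0.16959. In log-odds, ln(0.16959) = -1.7744.
Add log likelihood ratios: ln(7.7273) + ln(1.9333) = 2.7040.
Posterior log-odds = 0.92963, so posterior odds = exp(0.92963) = 2.5336.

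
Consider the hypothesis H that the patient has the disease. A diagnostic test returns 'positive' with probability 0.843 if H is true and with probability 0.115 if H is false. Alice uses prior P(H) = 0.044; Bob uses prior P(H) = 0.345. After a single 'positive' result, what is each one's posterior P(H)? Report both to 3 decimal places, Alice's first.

Alice: 0.252; Bob: 0.794

The likelihood ratio for a 'positive' result is 0.843/0.115 = 7.3304.
Alice: prior odds 0.044/0.956 = 0.046025; posterior odds 0.33738; posterior probability 0.252.
Bob: prior odds 0.345/0.655 = 0.52672; posterior odds 3.8611; posterior probability 0.794.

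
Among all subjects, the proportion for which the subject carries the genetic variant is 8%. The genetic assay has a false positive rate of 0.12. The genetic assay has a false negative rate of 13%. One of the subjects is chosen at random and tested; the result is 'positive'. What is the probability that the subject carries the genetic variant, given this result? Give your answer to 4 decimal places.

P(H | E) ≈ 0.3867

Let H be the event that the subject carries the genetic variant. P(H) = 0.08, so P(¬H) = 0.92. With E the 'positive' result, P(E|H) = 0.87 and P(E|¬H) = 0.12.
P(E) = 0.87·0.08 + 0.12·0.92 = 0.069600 + 0.11040 = 0.18000.
By Bayes' theorem, P(H|E) = 0.069600 / 0.18000 = 0.3867.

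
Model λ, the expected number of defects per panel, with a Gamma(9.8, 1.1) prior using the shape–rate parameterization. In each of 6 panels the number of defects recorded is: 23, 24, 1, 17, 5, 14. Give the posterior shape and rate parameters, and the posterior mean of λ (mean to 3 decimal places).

The Poisson likelihood adds the total count to the shape and the number of exposure periods to the rate. Here ∑xᵢ = 84 and n = 6, so shape 9.8→93.8 and rate 1.1→7.1.
E[λ | data] = 93.8/7.1 = 13.211.

Posterior: Gamma(shape=93.8, rate=7.1); mean ≈ 13.211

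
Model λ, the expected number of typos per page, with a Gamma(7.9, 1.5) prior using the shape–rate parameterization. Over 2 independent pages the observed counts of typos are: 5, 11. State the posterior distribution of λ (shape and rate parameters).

The Poisson likelihood adds the total count to the shape and the number of exposure periods to the rate. Here ∑xᵢ = 16 and n = 2, so shape 7.9→23.9 and rate 1.5→3.5.

Posterior: Gamma(shape=23.9, rate=3.5)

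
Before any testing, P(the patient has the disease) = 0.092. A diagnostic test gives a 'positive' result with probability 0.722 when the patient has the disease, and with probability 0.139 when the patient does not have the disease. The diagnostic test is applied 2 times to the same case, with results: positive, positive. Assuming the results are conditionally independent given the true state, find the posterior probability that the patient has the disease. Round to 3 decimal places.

Let H be the event that the patient has the disease; start with P(H) = 0.092. P('positive'|H) = 0.722, P('positive'|¬H) = 0.139.
Update on result 1 ('positive'): P(H) ← 0.722·0.0920 / (0.722·0.0920 + 0.139·0.9080) = 0.066424/0.19264 = 0.3448.
Update on result 2 ('positive'): P(H) ← 0.722·0.3448 / (0.722·0.3448 + 0.139·0.6552) = 0.24896/0.34003 = 0.7322.

Posterior P(H) ≈ 0.732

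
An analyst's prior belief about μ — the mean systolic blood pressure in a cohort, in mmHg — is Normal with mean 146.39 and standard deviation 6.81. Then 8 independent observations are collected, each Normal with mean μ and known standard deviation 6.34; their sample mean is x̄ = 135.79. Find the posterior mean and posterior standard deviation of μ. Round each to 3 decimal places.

Posterior mean ≈ 136.826; posterior SD ≈ 2.129

Prior precision 1/τ₀² = 1/6.81² = 0.0215628; data precision n/σ² = 8/6.34² = 0.199027.
Posterior precision = 0.0215628 + 0.199027 = 0.220590, giving posterior SD = 1/√0.220590 = 2.129.
Posterior mean = (0.0215628·146.39 + 0.199027·135.79) / 0.220590 = 136.826.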